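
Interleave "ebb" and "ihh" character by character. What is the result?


Interleaving "ebb" and "ihh":
  Position 0: 'e' from first, 'i' from second => "ei"
  Position 1: 'b' from first, 'h' from second => "bh"
  Position 2: 'b' from first, 'h' from second => "bh"
Result: eibhbh

eibhbh


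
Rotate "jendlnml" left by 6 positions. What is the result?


Input: "jendlnml", rotate left by 6
First 6 characters: "jendln"
Remaining characters: "ml"
Concatenate remaining + first: "ml" + "jendln" = "mljendln"

mljendln


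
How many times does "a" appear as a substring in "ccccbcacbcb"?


Searching for "a" in "ccccbcacbcb"
Scanning each position:
  Position 0: "c" => no
  Position 1: "c" => no
  Position 2: "c" => no
  Position 3: "c" => no
  Position 4: "b" => no
  Position 5: "c" => no
  Position 6: "a" => MATCH
  Position 7: "c" => no
  Position 8: "b" => no
  Position 9: "c" => no
  Position 10: "b" => no
Total occurrences: 1

1


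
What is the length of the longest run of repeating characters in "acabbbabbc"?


Input: "acabbbabbc"
Scanning for longest run:
  Position 1 ('c'): new char, reset run to 1
  Position 2 ('a'): new char, reset run to 1
  Position 3 ('b'): new char, reset run to 1
  Position 4 ('b'): continues run of 'b', length=2
  Position 5 ('b'): continues run of 'b', length=3
  Position 6 ('a'): new char, reset run to 1
  Position 7 ('b'): new char, reset run to 1
  Position 8 ('b'): continues run of 'b', length=2
  Position 9 ('c'): new char, reset run to 1
Longest run: 'b' with length 3

3


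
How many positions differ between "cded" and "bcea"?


Comparing "cded" and "bcea" position by position:
  Position 0: 'c' vs 'b' => DIFFER
  Position 1: 'd' vs 'c' => DIFFER
  Position 2: 'e' vs 'e' => same
  Position 3: 'd' vs 'a' => DIFFER
Positions that differ: 3

3


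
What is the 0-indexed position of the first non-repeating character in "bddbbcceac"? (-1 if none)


Input: bddbbcceac
Character frequencies:
  'a': 1
  'b': 3
  'c': 3
  'd': 2
  'e': 1
Scanning left to right for freq == 1:
  Position 0 ('b'): freq=3, skip
  Position 1 ('d'): freq=2, skip
  Position 2 ('d'): freq=2, skip
  Position 3 ('b'): freq=3, skip
  Position 4 ('b'): freq=3, skip
  Position 5 ('c'): freq=3, skip
  Position 6 ('c'): freq=3, skip
  Position 7 ('e'): unique! => answer = 7

7


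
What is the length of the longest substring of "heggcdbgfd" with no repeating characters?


Input: "heggcdbgfd"
Sliding window (track last position of each char):
  Position 0 ('h'): window [0,0] length 1 -- new best
  Position 1 ('e'): window [0,1] length 2 -- new best
  Position 2 ('g'): window [0,2] length 3 -- new best
  Position 3 ('g'): repeat (last at 2), move window start to 3
  Position 3 ('g'): window [3,3] length 1
  Position 4 ('c'): window [3,4] length 2
  Position 5 ('d'): window [3,5] length 3
  Position 6 ('b'): window [3,6] length 4 -- new best
  Position 7 ('g'): repeat (last at 3), move window start to 4
  Position 7 ('g'): window [4,7] length 4
  Position 8 ('f'): window [4,8] length 5 -- new best
  Position 9 ('d'): repeat (last at 5), move window start to 6
  Position 9 ('d'): window [6,9] length 4
Longest substring with no repeats: "cdbgf" with length 5

5


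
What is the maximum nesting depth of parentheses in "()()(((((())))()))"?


Input: "()()(((((())))()))"
Tracking depth:
  Position 0 '(': depth becomes 1
  Position 1 ')': depth becomes 0
  Position 2 '(': depth becomes 1
  Position 3 ')': depth becomes 0
  Position 4 '(': depth becomes 1
  Position 5 '(': depth becomes 2
  Position 6 '(': depth becomes 3
  Position 7 '(': depth becomes 4
  Position 8 '(': depth becomes 5
  Position 9 '(': depth becomes 6
  Position 10 ')': depth becomes 5
  Position 11 ')': depth becomes 4
  Position 12 ')': depth becomes 3
  Position 13 ')': depth becomes 2
  Position 14 '(': depth becomes 3
  Position 15 ')': depth becomes 2
  Position 16 ')': depth becomes 1
  Position 17 ')': depth becomes 0
Maximum depth reached: 6

6


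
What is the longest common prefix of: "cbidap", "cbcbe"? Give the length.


Words: cbidap, cbcbe
  Position 0: all 'c' => match
  Position 1: all 'b' => match
  Position 2: ('i', 'c') => mismatch, stop
LCP = "cb" (length 2)

2


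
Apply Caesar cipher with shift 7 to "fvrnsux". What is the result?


Caesar cipher: shift "fvrnsux" by 7
  'f' (pos 5) + 7 = pos 12 = 'm'
  'v' (pos 21) + 7 = pos 2 = 'c'
  'r' (pos 17) + 7 = pos 24 = 'y'
  'n' (pos 13) + 7 = pos 20 = 'u'
  's' (pos 18) + 7 = pos 25 = 'z'
  'u' (pos 20) + 7 = pos 1 = 'b'
  'x' (pos 23) + 7 = pos 4 = 'e'
Result: mcyuzbe

mcyuzbe


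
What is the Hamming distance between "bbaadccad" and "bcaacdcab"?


Comparing "bbaadccad" and "bcaacdcab" position by position:
  Position 0: 'b' vs 'b' => same
  Position 1: 'b' vs 'c' => differ
  Position 2: 'a' vs 'a' => same
  Position 3: 'a' vs 'a' => same
  Position 4: 'd' vs 'c' => differ
  Position 5: 'c' vs 'd' => differ
  Position 6: 'c' vs 'c' => same
  Position 7: 'a' vs 'a' => same
  Position 8: 'd' vs 'b' => differ
Total differences (Hamming distance): 4

4


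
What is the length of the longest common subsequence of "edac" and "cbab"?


LCS of "edac" and "cbab"
DP table:
           c    b    a    b
      0    0    0    0    0
  e   0    0    0    0    0
  d   0    0    0    0    0
  a   0    0    0    1    1
  c   0    1    1    1    1
LCS length = dp[4][4] = 1

1


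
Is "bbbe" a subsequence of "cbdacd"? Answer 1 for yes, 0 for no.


Check if "bbbe" is a subsequence of "cbdacd"
Greedy scan:
  Position 0 ('c'): no match needed
  Position 1 ('b'): matches sub[0] = 'b'
  Position 2 ('d'): no match needed
  Position 3 ('a'): no match needed
  Position 4 ('c'): no match needed
  Position 5 ('d'): no match needed
Only matched 1/4 characters => not a subsequence

0


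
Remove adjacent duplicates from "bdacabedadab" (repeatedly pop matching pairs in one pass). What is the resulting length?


Input: bdacabedadab
Stack-based adjacent duplicate removal:
  Read 'b': push. Stack: b
  Read 'd': push. Stack: bd
  Read 'a': push. Stack: bda
  Read 'c': push. Stack: bdac
  Read 'a': push. Stack: bdaca
  Read 'b': push. Stack: bdacab
  Read 'e': push. Stack: bdacabe
  Read 'd': push. Stack: bdacabed
  Read 'a': push. Stack: bdacabeda
  Read 'd': push. Stack: bdacabedad
  Read 'a': push. Stack: bdacabedada
  Read 'b': push. Stack: bdacabedadab
Final stack: "bdacabedadab" (length 12)

12


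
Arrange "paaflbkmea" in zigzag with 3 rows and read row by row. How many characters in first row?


Zigzag "paaflbkmea" into 3 rows:
Placing characters:
  'p' => row 0
  'a' => row 1
  'a' => row 2
  'f' => row 1
  'l' => row 0
  'b' => row 1
  'k' => row 2
  'm' => row 1
  'e' => row 0
  'a' => row 1
Rows:
  Row 0: "ple"
  Row 1: "afbma"
  Row 2: "ak"
First row length: 3

3


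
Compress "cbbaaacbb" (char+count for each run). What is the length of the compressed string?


Input: cbbaaacbb
Runs:
  'c' x 1 => "c1"
  'b' x 2 => "b2"
  'a' x 3 => "a3"
  'c' x 1 => "c1"
  'b' x 2 => "b2"
Compressed: "c1b2a3c1b2"
Compressed length: 10

10


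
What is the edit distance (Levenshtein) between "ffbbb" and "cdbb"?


Computing edit distance: "ffbbb" -> "cdbb"
DP table:
           c    d    b    b
      0    1    2    3    4
  f   1    1    2    3    4
  f   2    2    2    3    4
  b   3    3    3    2    3
  b   4    4    4    3    2
  b   5    5    5    4    3
Edit distance = dp[5][4] = 3

3


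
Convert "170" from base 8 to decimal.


Input: "170" in base 8
Positional expansion:
  Digit '1' (value 1) x 8^2 = 64
  Digit '7' (value 7) x 8^1 = 56
  Digit '0' (value 0) x 8^0 = 0
Sum = 120

120


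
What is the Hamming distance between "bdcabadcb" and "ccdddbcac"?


Comparing "bdcabadcb" and "ccdddbcac" position by position:
  Position 0: 'b' vs 'c' => differ
  Position 1: 'd' vs 'c' => differ
  Position 2: 'c' vs 'd' => differ
  Position 3: 'a' vs 'd' => differ
  Position 4: 'b' vs 'd' => differ
  Position 5: 'a' vs 'b' => differ
  Position 6: 'd' vs 'c' => differ
  Position 7: 'c' vs 'a' => differ
  Position 8: 'b' vs 'c' => differ
Total differences (Hamming distance): 9

9


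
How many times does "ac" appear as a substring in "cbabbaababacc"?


Searching for "ac" in "cbabbaababacc"
Scanning each position:
  Position 0: "cb" => no
  Position 1: "ba" => no
  Position 2: "ab" => no
  Position 3: "bb" => no
  Position 4: "ba" => no
  Position 5: "aa" => no
  Position 6: "ab" => no
  Position 7: "ba" => no
  Position 8: "ab" => no
  Position 9: "ba" => no
  Position 10: "ac" => MATCH
  Position 11: "cc" => no
Total occurrences: 1

1


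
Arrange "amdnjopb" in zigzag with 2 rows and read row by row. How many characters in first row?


Zigzag "amdnjopb" into 2 rows:
Placing characters:
  'a' => row 0
  'm' => row 1
  'd' => row 0
  'n' => row 1
  'j' => row 0
  'o' => row 1
  'p' => row 0
  'b' => row 1
Rows:
  Row 0: "adjp"
  Row 1: "mnob"
First row length: 4

4


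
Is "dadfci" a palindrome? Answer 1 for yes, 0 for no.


Input: dadfci
Reversed: icfdad
  Compare pos 0 ('d') with pos 5 ('i'): MISMATCH
  Compare pos 1 ('a') with pos 4 ('c'): MISMATCH
  Compare pos 2 ('d') with pos 3 ('f'): MISMATCH
Result: not a palindrome

0


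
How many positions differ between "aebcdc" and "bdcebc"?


Comparing "aebcdc" and "bdcebc" position by position:
  Position 0: 'a' vs 'b' => DIFFER
  Position 1: 'e' vs 'd' => DIFFER
  Position 2: 'b' vs 'c' => DIFFER
  Position 3: 'c' vs 'e' => DIFFER
  Position 4: 'd' vs 'b' => DIFFER
  Position 5: 'c' vs 'c' => same
Positions that differ: 5

5


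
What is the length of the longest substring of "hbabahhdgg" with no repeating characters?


Input: "hbabahhdgg"
Sliding window (track last position of each char):
  Position 0 ('h'): window [0,0] length 1 -- new best
  Position 1 ('b'): window [0,1] length 2 -- new best
  Position 2 ('a'): window [0,2] length 3 -- new best
  Position 3 ('b'): repeat (last at 1), move window start to 2
  Position 3 ('b'): window [2,3] length 2
  Position 4 ('a'): repeat (last at 2), move window start to 3
  Position 4 ('a'): window [3,4] length 2
  Position 5 ('h'): window [3,5] length 3
  Position 6 ('h'): repeat (last at 5), move window start to 6
  Position 6 ('h'): window [6,6] length 1
  Position 7 ('d'): window [6,7] length 2
  Position 8 ('g'): window [6,8] length 3
  Position 9 ('g'): repeat (last at 8), move window start to 9
  Position 9 ('g'): window [9,9] length 1
Longest substring with no repeats: "hba" with length 3

3


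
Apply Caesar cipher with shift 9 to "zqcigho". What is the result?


Caesar cipher: shift "zqcigho" by 9
  'z' (pos 25) + 9 = pos 8 = 'i'
  'q' (pos 16) + 9 = pos 25 = 'z'
  'c' (pos 2) + 9 = pos 11 = 'l'
  'i' (pos 8) + 9 = pos 17 = 'r'
  'g' (pos 6) + 9 = pos 15 = 'p'
  'h' (pos 7) + 9 = pos 16 = 'q'
  'o' (pos 14) + 9 = pos 23 = 'x'
Result: izlrpqx

izlrpqx


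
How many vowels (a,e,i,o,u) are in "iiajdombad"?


Input: iiajdombad
Checking each character:
  'i' at position 0: vowel (running total: 1)
  'i' at position 1: vowel (running total: 2)
  'a' at position 2: vowel (running total: 3)
  'j' at position 3: consonant
  'd' at position 4: consonant
  'o' at position 5: vowel (running total: 4)
  'm' at position 6: consonant
  'b' at position 7: consonant
  'a' at position 8: vowel (running total: 5)
  'd' at position 9: consonant
Total vowels: 5

5


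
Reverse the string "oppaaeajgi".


Input: oppaaeajgi
Reading characters right to left:
  Position 9: 'i'
  Position 8: 'g'
  Position 7: 'j'
  Position 6: 'a'
  Position 5: 'e'
  Position 4: 'a'
  Position 3: 'a'
  Position 2: 'p'
  Position 1: 'p'
  Position 0: 'o'
Reversed: igjaeaappo

igjaeaappo


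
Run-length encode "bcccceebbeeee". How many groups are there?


Input: bcccceebbeeee
Scanning for consecutive runs:
  Group 1: 'b' x 1 (positions 0-0)
  Group 2: 'c' x 4 (positions 1-4)
  Group 3: 'e' x 2 (positions 5-6)
  Group 4: 'b' x 2 (positions 7-8)
  Group 5: 'e' x 4 (positions 9-12)
Total groups: 5

5


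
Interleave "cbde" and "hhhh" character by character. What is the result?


Interleaving "cbde" and "hhhh":
  Position 0: 'c' from first, 'h' from second => "ch"
  Position 1: 'b' from first, 'h' from second => "bh"
  Position 2: 'd' from first, 'h' from second => "dh"
  Position 3: 'e' from first, 'h' from second => "eh"
Result: chbhdheh

chbhdheh


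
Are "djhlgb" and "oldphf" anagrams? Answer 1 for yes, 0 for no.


Strings: "djhlgb", "oldphf"
Sorted first:  bdghjl
Sorted second: dfhlop
Differ at position 0: 'b' vs 'd' => not anagrams

0


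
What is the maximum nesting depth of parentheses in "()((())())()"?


Input: "()((())())()"
Tracking depth:
  Position 0 '(': depth becomes 1
  Position 1 ')': depth becomes 0
  Position 2 '(': depth becomes 1
  Position 3 '(': depth becomes 2
  Position 4 '(': depth becomes 3
  Position 5 ')': depth becomes 2
  Position 6 ')': depth becomes 1
  Position 7 '(': depth becomes 2
  Position 8 ')': depth becomes 1
  Position 9 ')': depth becomes 0
  Position 10 '(': depth becomes 1
  Position 11 ')': depth becomes 0
Maximum depth reached: 3

3


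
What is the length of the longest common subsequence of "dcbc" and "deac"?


LCS of "dcbc" and "deac"
DP table:
           d    e    a    c
      0    0    0    0    0
  d   0    1    1    1    1
  c   0    1    1    1    2
  b   0    1    1    1    2
  c   0    1    1    1    2
LCS length = dp[4][4] = 2

2


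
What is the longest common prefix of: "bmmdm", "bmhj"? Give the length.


Words: bmmdm, bmhj
  Position 0: all 'b' => match
  Position 1: all 'm' => match
  Position 2: ('m', 'h') => mismatch, stop
LCP = "bm" (length 2)

2


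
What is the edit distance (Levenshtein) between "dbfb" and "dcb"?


Computing edit distance: "dbfb" -> "dcb"
DP table:
           d    c    b
      0    1    2    3
  d   1    0    1    2
  b   2    1    1    1
  f   3    2    2    2
  b   4    3    3    2
Edit distance = dp[4][3] = 2

2


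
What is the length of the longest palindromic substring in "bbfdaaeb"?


Input: "bbfdaaeb"
Checking substrings for palindromes:
  [0:2] "bb" (len 2) => palindrome
  [4:6] "aa" (len 2) => palindrome
Longest palindromic substring: "bb" with length 2

2


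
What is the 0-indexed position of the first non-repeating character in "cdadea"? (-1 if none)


Input: cdadea
Character frequencies:
  'a': 2
  'c': 1
  'd': 2
  'e': 1
Scanning left to right for freq == 1:
  Position 0 ('c'): unique! => answer = 0

0


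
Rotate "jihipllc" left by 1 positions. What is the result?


Input: "jihipllc", rotate left by 1
First 1 characters: "j"
Remaining characters: "ihipllc"
Concatenate remaining + first: "ihipllc" + "j" = "ihipllcj"

ihipllcj


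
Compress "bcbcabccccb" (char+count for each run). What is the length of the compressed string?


Input: bcbcabccccb
Runs:
  'b' x 1 => "b1"
  'c' x 1 => "c1"
  'b' x 1 => "b1"
  'c' x 1 => "c1"
  'a' x 1 => "a1"
  'b' x 1 => "b1"
  'c' x 4 => "c4"
  'b' x 1 => "b1"
Compressed: "b1c1b1c1a1b1c4b1"
Compressed length: 16

16


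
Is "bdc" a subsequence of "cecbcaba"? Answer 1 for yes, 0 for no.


Check if "bdc" is a subsequence of "cecbcaba"
Greedy scan:
  Position 0 ('c'): no match needed
  Position 1 ('e'): no match needed
  Position 2 ('c'): no match needed
  Position 3 ('b'): matches sub[0] = 'b'
  Position 4 ('c'): no match needed
  Position 5 ('a'): no match needed
  Position 6 ('b'): no match needed
  Position 7 ('a'): no match needed
Only matched 1/3 characters => not a subsequence

0


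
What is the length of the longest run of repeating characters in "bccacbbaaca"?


Input: "bccacbbaaca"
Scanning for longest run:
  Position 1 ('c'): new char, reset run to 1
  Position 2 ('c'): continues run of 'c', length=2
  Position 3 ('a'): new char, reset run to 1
  Position 4 ('c'): new char, reset run to 1
  Position 5 ('b'): new char, reset run to 1
  Position 6 ('b'): continues run of 'b', length=2
  Position 7 ('a'): new char, reset run to 1
  Position 8 ('a'): continues run of 'a', length=2
  Position 9 ('c'): new char, reset run to 1
  Position 10 ('a'): new char, reset run to 1
Longest run: 'c' with length 2

2


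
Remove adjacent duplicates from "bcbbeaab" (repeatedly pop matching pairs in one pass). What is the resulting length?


Input: bcbbeaab
Stack-based adjacent duplicate removal:
  Read 'b': push. Stack: b
  Read 'c': push. Stack: bc
  Read 'b': push. Stack: bcb
  Read 'b': matches stack top 'b' => pop. Stack: bc
  Read 'e': push. Stack: bce
  Read 'a': push. Stack: bcea
  Read 'a': matches stack top 'a' => pop. Stack: bce
  Read 'b': push. Stack: bceb
Final stack: "bceb" (length 4)

4


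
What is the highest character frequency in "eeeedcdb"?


Input: eeeedcdb
Character counts:
  'b': 1
  'c': 1
  'd': 2
  'e': 4
Maximum frequency: 4

4


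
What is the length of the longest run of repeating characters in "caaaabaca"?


Input: "caaaabaca"
Scanning for longest run:
  Position 1 ('a'): new char, reset run to 1
  Position 2 ('a'): continues run of 'a', length=2
  Position 3 ('a'): continues run of 'a', length=3
  Position 4 ('a'): continues run of 'a', length=4
  Position 5 ('b'): new char, reset run to 1
  Position 6 ('a'): new char, reset run to 1
  Position 7 ('c'): new char, reset run to 1
  Position 8 ('a'): new char, reset run to 1
Longest run: 'a' with length 4

4


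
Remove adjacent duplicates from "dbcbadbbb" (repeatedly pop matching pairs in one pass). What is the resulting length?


Input: dbcbadbbb
Stack-based adjacent duplicate removal:
  Read 'd': push. Stack: d
  Read 'b': push. Stack: db
  Read 'c': push. Stack: dbc
  Read 'b': push. Stack: dbcb
  Read 'a': push. Stack: dbcba
  Read 'd': push. Stack: dbcbad
  Read 'b': push. Stack: dbcbadb
  Read 'b': matches stack top 'b' => pop. Stack: dbcbad
  Read 'b': push. Stack: dbcbadb
Final stack: "dbcbadb" (length 7)

7


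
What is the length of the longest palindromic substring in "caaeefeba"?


Input: "caaeefeba"
Checking substrings for palindromes:
  [4:7] "efe" (len 3) => palindrome
  [1:3] "aa" (len 2) => palindrome
  [3:5] "ee" (len 2) => palindrome
Longest palindromic substring: "efe" with length 3

3


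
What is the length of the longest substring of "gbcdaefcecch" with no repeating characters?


Input: "gbcdaefcecch"
Sliding window (track last position of each char):
  Position 0 ('g'): window [0,0] length 1 -- new best
  Position 1 ('b'): window [0,1] length 2 -- new best
  Position 2 ('c'): window [0,2] length 3 -- new best
  Position 3 ('d'): window [0,3] length 4 -- new best
  Position 4 ('a'): window [0,4] length 5 -- new best
  Position 5 ('e'): window [0,5] length 6 -- new best
  Position 6 ('f'): window [0,6] length 7 -- new best
  Position 7 ('c'): repeat (last at 2), move window start to 3
  Position 7 ('c'): window [3,7] length 5
  Position 8 ('e'): repeat (last at 5), move window start to 6
  Position 8 ('e'): window [6,8] length 3
  Position 9 ('c'): repeat (last at 7), move window start to 8
  Position 9 ('c'): window [8,9] length 2
  Position 10 ('c'): repeat (last at 9), move window start to 10
  Position 10 ('c'): window [10,10] length 1
  Position 11 ('h'): window [10,11] length 2
Longest substring with no repeats: "gbcdaef" with length 7

7


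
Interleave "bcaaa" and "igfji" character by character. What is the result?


Interleaving "bcaaa" and "igfji":
  Position 0: 'b' from first, 'i' from second => "bi"
  Position 1: 'c' from first, 'g' from second => "cg"
  Position 2: 'a' from first, 'f' from second => "af"
  Position 3: 'a' from first, 'j' from second => "aj"
  Position 4: 'a' from first, 'i' from second => "ai"
Result: bicgafajai

bicgafajai


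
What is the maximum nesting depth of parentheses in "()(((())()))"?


Input: "()(((())()))"
Tracking depth:
  Position 0 '(': depth becomes 1
  Position 1 ')': depth becomes 0
  Position 2 '(': depth becomes 1
  Position 3 '(': depth becomes 2
  Position 4 '(': depth becomes 3
  Position 5 '(': depth becomes 4
  Position 6 ')': depth becomes 3
  Position 7 ')': depth becomes 2
  Position 8 '(': depth becomes 3
  Position 9 ')': depth becomes 2
  Position 10 ')': depth becomes 1
  Position 11 ')': depth becomes 0
Maximum depth reached: 4

4


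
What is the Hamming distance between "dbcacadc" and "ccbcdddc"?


Comparing "dbcacadc" and "ccbcdddc" position by position:
  Position 0: 'd' vs 'c' => differ
  Position 1: 'b' vs 'c' => differ
  Position 2: 'c' vs 'b' => differ
  Position 3: 'a' vs 'c' => differ
  Position 4: 'c' vs 'd' => differ
  Position 5: 'a' vs 'd' => differ
  Position 6: 'd' vs 'd' => same
  Position 7: 'c' vs 'c' => same
Total differences (Hamming distance): 6

6


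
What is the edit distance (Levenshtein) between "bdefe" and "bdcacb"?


Computing edit distance: "bdefe" -> "bdcacb"
DP table:
           b    d    c    a    c    b
      0    1    2    3    4    5    6
  b   1    0    1    2    3    4    5
  d   2    1    0    1    2    3    4
  e   3    2    1    1    2    3    4
  f   4    3    2    2    2    3    4
  e   5    4    3    3    3    3    4
Edit distance = dp[5][6] = 4

4


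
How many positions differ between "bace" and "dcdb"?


Comparing "bace" and "dcdb" position by position:
  Position 0: 'b' vs 'd' => DIFFER
  Position 1: 'a' vs 'c' => DIFFER
  Position 2: 'c' vs 'd' => DIFFER
  Position 3: 'e' vs 'b' => DIFFER
Positions that differ: 4

4


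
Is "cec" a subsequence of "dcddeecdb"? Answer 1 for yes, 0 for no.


Check if "cec" is a subsequence of "dcddeecdb"
Greedy scan:
  Position 0 ('d'): no match needed
  Position 1 ('c'): matches sub[0] = 'c'
  Position 2 ('d'): no match needed
  Position 3 ('d'): no match needed
  Position 4 ('e'): matches sub[1] = 'e'
  Position 5 ('e'): no match needed
  Position 6 ('c'): matches sub[2] = 'c'
  Position 7 ('d'): no match needed
  Position 8 ('b'): no match needed
All 3 characters matched => is a subsequence

1


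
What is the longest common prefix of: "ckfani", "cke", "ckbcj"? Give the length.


Words: ckfani, cke, ckbcj
  Position 0: all 'c' => match
  Position 1: all 'k' => match
  Position 2: ('f', 'e', 'b') => mismatch, stop
LCP = "ck" (length 2)

2


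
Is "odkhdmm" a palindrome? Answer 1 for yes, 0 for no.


Input: odkhdmm
Reversed: mmdhkdo
  Compare pos 0 ('o') with pos 6 ('m'): MISMATCH
  Compare pos 1 ('d') with pos 5 ('m'): MISMATCH
  Compare pos 2 ('k') with pos 4 ('d'): MISMATCH
Result: not a palindrome

0


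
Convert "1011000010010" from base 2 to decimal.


Input: "1011000010010" in base 2
Positional expansion:
  Digit '1' (value 1) x 2^12 = 4096
  Digit '0' (value 0) x 2^11 = 0
  Digit '1' (value 1) x 2^10 = 1024
  Digit '1' (value 1) x 2^9 = 512
  Digit '0' (value 0) x 2^8 = 0
  Digit '0' (value 0) x 2^7 = 0
  Digit '0' (value 0) x 2^6 = 0
  Digit '0' (value 0) x 2^5 = 0
  Digit '1' (value 1) x 2^4 = 16
  Digit '0' (value 0) x 2^3 = 0
  Digit '0' (value 0) x 2^2 = 0
  Digit '1' (value 1) x 2^1 = 2
  Digit '0' (value 0) x 2^0 = 0
Sum = 5650

5650


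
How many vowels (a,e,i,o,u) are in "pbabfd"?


Input: pbabfd
Checking each character:
  'p' at position 0: consonant
  'b' at position 1: consonant
  'a' at position 2: vowel (running total: 1)
  'b' at position 3: consonant
  'f' at position 4: consonant
  'd' at position 5: consonant
Total vowels: 1

1


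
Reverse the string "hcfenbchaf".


Input: hcfenbchaf
Reading characters right to left:
  Position 9: 'f'
  Position 8: 'a'
  Position 7: 'h'
  Position 6: 'c'
  Position 5: 'b'
  Position 4: 'n'
  Position 3: 'e'
  Position 2: 'f'
  Position 1: 'c'
  Position 0: 'h'
Reversed: fahcbnefch

fahcbnefch


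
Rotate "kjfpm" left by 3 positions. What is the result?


Input: "kjfpm", rotate left by 3
First 3 characters: "kjf"
Remaining characters: "pm"
Concatenate remaining + first: "pm" + "kjf" = "pmkjf"

pmkjf


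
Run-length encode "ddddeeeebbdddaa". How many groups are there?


Input: ddddeeeebbdddaa
Scanning for consecutive runs:
  Group 1: 'd' x 4 (positions 0-3)
  Group 2: 'e' x 4 (positions 4-7)
  Group 3: 'b' x 2 (positions 8-9)
  Group 4: 'd' x 3 (positions 10-12)
  Group 5: 'a' x 2 (positions 13-14)
Total groups: 5

5


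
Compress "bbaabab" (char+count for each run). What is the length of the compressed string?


Input: bbaabab
Runs:
  'b' x 2 => "b2"
  'a' x 2 => "a2"
  'b' x 1 => "b1"
  'a' x 1 => "a1"
  'b' x 1 => "b1"
Compressed: "b2a2b1a1b1"
Compressed length: 10

10


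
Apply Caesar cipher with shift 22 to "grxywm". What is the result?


Caesar cipher: shift "grxywm" by 22
  'g' (pos 6) + 22 = pos 2 = 'c'
  'r' (pos 17) + 22 = pos 13 = 'n'
  'x' (pos 23) + 22 = pos 19 = 't'
  'y' (pos 24) + 22 = pos 20 = 'u'
  'w' (pos 22) + 22 = pos 18 = 's'
  'm' (pos 12) + 22 = pos 8 = 'i'
Result: cntusi

cntusi


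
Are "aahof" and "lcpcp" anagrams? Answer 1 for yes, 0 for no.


Strings: "aahof", "lcpcp"
Sorted first:  aafho
Sorted second: cclpp
Differ at position 0: 'a' vs 'c' => not anagrams

0


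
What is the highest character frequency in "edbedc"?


Input: edbedc
Character counts:
  'b': 1
  'c': 1
  'd': 2
  'e': 2
Maximum frequency: 2

2


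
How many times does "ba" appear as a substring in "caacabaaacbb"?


Searching for "ba" in "caacabaaacbb"
Scanning each position:
  Position 0: "ca" => no
  Position 1: "aa" => no
  Position 2: "ac" => no
  Position 3: "ca" => no
  Position 4: "ab" => no
  Position 5: "ba" => MATCH
  Position 6: "aa" => no
  Position 7: "aa" => no
  Position 8: "ac" => no
  Position 9: "cb" => no
  Position 10: "bb" => no
Total occurrences: 1

1


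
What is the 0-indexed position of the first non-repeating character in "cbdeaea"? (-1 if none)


Input: cbdeaea
Character frequencies:
  'a': 2
  'b': 1
  'c': 1
  'd': 1
  'e': 2
Scanning left to right for freq == 1:
  Position 0 ('c'): unique! => answer = 0

0


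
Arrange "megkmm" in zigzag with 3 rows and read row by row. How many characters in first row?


Zigzag "megkmm" into 3 rows:
Placing characters:
  'm' => row 0
  'e' => row 1
  'g' => row 2
  'k' => row 1
  'm' => row 0
  'm' => row 1
Rows:
  Row 0: "mm"
  Row 1: "ekm"
  Row 2: "g"
First row length: 2

2


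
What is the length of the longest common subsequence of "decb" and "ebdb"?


LCS of "decb" and "ebdb"
DP table:
           e    b    d    b
      0    0    0    0    0
  d   0    0    0    1    1
  e   0    1    1    1    1
  c   0    1    1    1    1
  b   0    1    2    2    2
LCS length = dp[4][4] = 2

2


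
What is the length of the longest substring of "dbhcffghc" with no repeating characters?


Input: "dbhcffghc"
Sliding window (track last position of each char):
  Position 0 ('d'): window [0,0] length 1 -- new best
  Position 1 ('b'): window [0,1] length 2 -- new best
  Position 2 ('h'): window [0,2] length 3 -- new best
  Position 3 ('c'): window [0,3] length 4 -- new best
  Position 4 ('f'): window [0,4] length 5 -- new best
  Position 5 ('f'): repeat (last at 4), move window start to 5
  Position 5 ('f'): window [5,5] length 1
  Position 6 ('g'): window [5,6] length 2
  Position 7 ('h'): window [5,7] length 3
  Position 8 ('c'): window [5,8] length 4
Longest substring with no repeats: "dbhcf" with length 5

5


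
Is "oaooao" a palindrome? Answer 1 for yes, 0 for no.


Input: oaooao
Reversed: oaooao
  Compare pos 0 ('o') with pos 5 ('o'): match
  Compare pos 1 ('a') with pos 4 ('a'): match
  Compare pos 2 ('o') with pos 3 ('o'): match
Result: palindrome

1


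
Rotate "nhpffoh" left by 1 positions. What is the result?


Input: "nhpffoh", rotate left by 1
First 1 characters: "n"
Remaining characters: "hpffoh"
Concatenate remaining + first: "hpffoh" + "n" = "hpffohn"

hpffohn


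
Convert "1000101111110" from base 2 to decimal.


Input: "1000101111110" in base 2
Positional expansion:
  Digit '1' (value 1) x 2^12 = 4096
  Digit '0' (value 0) x 2^11 = 0
  Digit '0' (value 0) x 2^10 = 0
  Digit '0' (value 0) x 2^9 = 0
  Digit '1' (value 1) x 2^8 = 256
  Digit '0' (value 0) x 2^7 = 0
  Digit '1' (value 1) x 2^6 = 64
  Digit '1' (value 1) x 2^5 = 32
  Digit '1' (value 1) x 2^4 = 16
  Digit '1' (value 1) x 2^3 = 8
  Digit '1' (value 1) x 2^2 = 4
  Digit '1' (value 1) x 2^1 = 2
  Digit '0' (value 0) x 2^0 = 0
Sum = 4478

4478


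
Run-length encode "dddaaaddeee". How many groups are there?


Input: dddaaaddeee
Scanning for consecutive runs:
  Group 1: 'd' x 3 (positions 0-2)
  Group 2: 'a' x 3 (positions 3-5)
  Group 3: 'd' x 2 (positions 6-7)
  Group 4: 'e' x 3 (positions 8-10)
Total groups: 4

4


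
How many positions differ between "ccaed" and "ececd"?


Comparing "ccaed" and "ececd" position by position:
  Position 0: 'c' vs 'e' => DIFFER
  Position 1: 'c' vs 'c' => same
  Position 2: 'a' vs 'e' => DIFFER
  Position 3: 'e' vs 'c' => DIFFER
  Position 4: 'd' vs 'd' => same
Positions that differ: 3

3


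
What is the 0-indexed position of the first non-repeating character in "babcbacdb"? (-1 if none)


Input: babcbacdb
Character frequencies:
  'a': 2
  'b': 4
  'c': 2
  'd': 1
Scanning left to right for freq == 1:
  Position 0 ('b'): freq=4, skip
  Position 1 ('a'): freq=2, skip
  Position 2 ('b'): freq=4, skip
  Position 3 ('c'): freq=2, skip
  Position 4 ('b'): freq=4, skip
  Position 5 ('a'): freq=2, skip
  Position 6 ('c'): freq=2, skip
  Position 7 ('d'): unique! => answer = 7

7


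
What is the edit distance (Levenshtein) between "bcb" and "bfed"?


Computing edit distance: "bcb" -> "bfed"
DP table:
           b    f    e    d
      0    1    2    3    4
  b   1    0    1    2    3
  c   2    1    1    2    3
  b   3    2    2    2    3
Edit distance = dp[3][4] = 3

3


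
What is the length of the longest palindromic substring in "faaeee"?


Input: "faaeee"
Checking substrings for palindromes:
  [3:6] "eee" (len 3) => palindrome
  [1:3] "aa" (len 2) => palindrome
  [3:5] "ee" (len 2) => palindrome
  [4:6] "ee" (len 2) => palindrome
Longest palindromic substring: "eee" with length 3

3


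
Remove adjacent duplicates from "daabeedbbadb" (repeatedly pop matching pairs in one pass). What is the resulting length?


Input: daabeedbbadb
Stack-based adjacent duplicate removal:
  Read 'd': push. Stack: d
  Read 'a': push. Stack: da
  Read 'a': matches stack top 'a' => pop. Stack: d
  Read 'b': push. Stack: db
  Read 'e': push. Stack: dbe
  Read 'e': matches stack top 'e' => pop. Stack: db
  Read 'd': push. Stack: dbd
  Read 'b': push. Stack: dbdb
  Read 'b': matches stack top 'b' => pop. Stack: dbd
  Read 'a': push. Stack: dbda
  Read 'd': push. Stack: dbdad
  Read 'b': push. Stack: dbdadb
Final stack: "dbdadb" (length 6)

6


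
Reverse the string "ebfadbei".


Input: ebfadbei
Reading characters right to left:
  Position 7: 'i'
  Position 6: 'e'
  Position 5: 'b'
  Position 4: 'd'
  Position 3: 'a'
  Position 2: 'f'
  Position 1: 'b'
  Position 0: 'e'
Reversed: iebdafbe

iebdafbe


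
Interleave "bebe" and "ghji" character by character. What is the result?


Interleaving "bebe" and "ghji":
  Position 0: 'b' from first, 'g' from second => "bg"
  Position 1: 'e' from first, 'h' from second => "eh"
  Position 2: 'b' from first, 'j' from second => "bj"
  Position 3: 'e' from first, 'i' from second => "ei"
Result: bgehbjei

bgehbjei


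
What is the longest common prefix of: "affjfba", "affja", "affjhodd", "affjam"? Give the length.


Words: affjfba, affja, affjhodd, affjam
  Position 0: all 'a' => match
  Position 1: all 'f' => match
  Position 2: all 'f' => match
  Position 3: all 'j' => match
  Position 4: ('f', 'a', 'h', 'a') => mismatch, stop
LCP = "affj" (length 4)

4


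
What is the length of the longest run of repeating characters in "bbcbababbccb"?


Input: "bbcbababbccb"
Scanning for longest run:
  Position 1 ('b'): continues run of 'b', length=2
  Position 2 ('c'): new char, reset run to 1
  Position 3 ('b'): new char, reset run to 1
  Position 4 ('a'): new char, reset run to 1
  Position 5 ('b'): new char, reset run to 1
  Position 6 ('a'): new char, reset run to 1
  Position 7 ('b'): new char, reset run to 1
  Position 8 ('b'): continues run of 'b', length=2
  Position 9 ('c'): new char, reset run to 1
  Position 10 ('c'): continues run of 'c', length=2
  Position 11 ('b'): new char, reset run to 1
Longest run: 'b' with length 2

2


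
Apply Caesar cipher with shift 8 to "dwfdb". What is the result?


Caesar cipher: shift "dwfdb" by 8
  'd' (pos 3) + 8 = pos 11 = 'l'
  'w' (pos 22) + 8 = pos 4 = 'e'
  'f' (pos 5) + 8 = pos 13 = 'n'
  'd' (pos 3) + 8 = pos 11 = 'l'
  'b' (pos 1) + 8 = pos 9 = 'j'
Result: lenlj

lenlj


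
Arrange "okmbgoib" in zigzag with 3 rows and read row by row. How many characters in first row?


Zigzag "okmbgoib" into 3 rows:
Placing characters:
  'o' => row 0
  'k' => row 1
  'm' => row 2
  'b' => row 1
  'g' => row 0
  'o' => row 1
  'i' => row 2
  'b' => row 1
Rows:
  Row 0: "og"
  Row 1: "kbob"
  Row 2: "mi"
First row length: 2

2


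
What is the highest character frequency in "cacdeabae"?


Input: cacdeabae
Character counts:
  'a': 3
  'b': 1
  'c': 2
  'd': 1
  'e': 2
Maximum frequency: 3

3


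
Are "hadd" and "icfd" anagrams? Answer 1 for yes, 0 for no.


Strings: "hadd", "icfd"
Sorted first:  addh
Sorted second: cdfi
Differ at position 0: 'a' vs 'c' => not anagrams

0


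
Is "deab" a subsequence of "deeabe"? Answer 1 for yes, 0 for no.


Check if "deab" is a subsequence of "deeabe"
Greedy scan:
  Position 0 ('d'): matches sub[0] = 'd'
  Position 1 ('e'): matches sub[1] = 'e'
  Position 2 ('e'): no match needed
  Position 3 ('a'): matches sub[2] = 'a'
  Position 4 ('b'): matches sub[3] = 'b'
  Position 5 ('e'): no match needed
All 4 characters matched => is a subsequence

1


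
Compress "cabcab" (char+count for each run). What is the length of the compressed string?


Input: cabcab
Runs:
  'c' x 1 => "c1"
  'a' x 1 => "a1"
  'b' x 1 => "b1"
  'c' x 1 => "c1"
  'a' x 1 => "a1"
  'b' x 1 => "b1"
Compressed: "c1a1b1c1a1b1"
Compressed length: 12

12


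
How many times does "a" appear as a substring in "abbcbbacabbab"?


Searching for "a" in "abbcbbacabbab"
Scanning each position:
  Position 0: "a" => MATCH
  Position 1: "b" => no
  Position 2: "b" => no
  Position 3: "c" => no
  Position 4: "b" => no
  Position 5: "b" => no
  Position 6: "a" => MATCH
  Position 7: "c" => no
  Position 8: "a" => MATCH
  Position 9: "b" => no
  Position 10: "b" => no
  Position 11: "a" => MATCH
  Position 12: "b" => no
Total occurrences: 4

4


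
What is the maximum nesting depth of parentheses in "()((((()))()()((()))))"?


Input: "()((((()))()()((()))))"
Tracking depth:
  Position 0 '(': depth becomes 1
  Position 1 ')': depth becomes 0
  Position 2 '(': depth becomes 1
  Position 3 '(': depth becomes 2
  Position 4 '(': depth becomes 3
  Position 5 '(': depth becomes 4
  Position 6 '(': depth becomes 5
  Position 7 ')': depth becomes 4
  Position 8 ')': depth becomes 3
  Position 9 ')': depth becomes 2
  Position 10 '(': depth becomes 3
  Position 11 ')': depth becomes 2
  Position 12 '(': depth becomes 3
  Position 13 ')': depth becomes 2
  Position 14 '(': depth becomes 3
  Position 15 '(': depth becomes 4
  Position 16 '(': depth becomes 5
  Position 17 ')': depth becomes 4
  Position 18 ')': depth becomes 3
  Position 19 ')': depth becomes 2
  Position 20 ')': depth becomes 1
  Position 21 ')': depth becomes 0
Maximum depth reached: 5

5


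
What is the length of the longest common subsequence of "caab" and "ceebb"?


LCS of "caab" and "ceebb"
DP table:
           c    e    e    b    b
      0    0    0    0    0    0
  c   0    1    1    1    1    1
  a   0    1    1    1    1    1
  a   0    1    1    1    1    1
  b   0    1    1    1    2    2
LCS length = dp[4][5] = 2

2


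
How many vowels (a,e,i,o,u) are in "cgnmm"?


Input: cgnmm
Checking each character:
  'c' at position 0: consonant
  'g' at position 1: consonant
  'n' at position 2: consonant
  'm' at position 3: consonant
  'm' at position 4: consonant
Total vowels: 0

0


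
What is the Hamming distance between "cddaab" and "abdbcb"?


Comparing "cddaab" and "abdbcb" position by position:
  Position 0: 'c' vs 'a' => differ
  Position 1: 'd' vs 'b' => differ
  Position 2: 'd' vs 'd' => same
  Position 3: 'a' vs 'b' => differ
  Position 4: 'a' vs 'c' => differ
  Position 5: 'b' vs 'b' => same
Total differences (Hamming distance): 4

4


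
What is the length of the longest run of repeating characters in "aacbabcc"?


Input: "aacbabcc"
Scanning for longest run:
  Position 1 ('a'): continues run of 'a', length=2
  Position 2 ('c'): new char, reset run to 1
  Position 3 ('b'): new char, reset run to 1
  Position 4 ('a'): new char, reset run to 1
  Position 5 ('b'): new char, reset run to 1
  Position 6 ('c'): new char, reset run to 1
  Position 7 ('c'): continues run of 'c', length=2
Longest run: 'a' with length 2

2


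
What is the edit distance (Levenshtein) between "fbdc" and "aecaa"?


Computing edit distance: "fbdc" -> "aecaa"
DP table:
           a    e    c    a    a
      0    1    2    3    4    5
  f   1    1    2    3    4    5
  b   2    2    2    3    4    5
  d   3    3    3    3    4    5
  c   4    4    4    3    4    5
Edit distance = dp[4][5] = 5

5


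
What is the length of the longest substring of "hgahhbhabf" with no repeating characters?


Input: "hgahhbhabf"
Sliding window (track last position of each char):
  Position 0 ('h'): window [0,0] length 1 -- new best
  Position 1 ('g'): window [0,1] length 2 -- new best
  Position 2 ('a'): window [0,2] length 3 -- new best
  Position 3 ('h'): repeat (last at 0), move window start to 1
  Position 3 ('h'): window [1,3] length 3
  Position 4 ('h'): repeat (last at 3), move window start to 4
  Position 4 ('h'): window [4,4] length 1
  Position 5 ('b'): window [4,5] length 2
  Position 6 ('h'): repeat (last at 4), move window start to 5
  Position 6 ('h'): window [5,6] length 2
  Position 7 ('a'): window [5,7] length 3
  Position 8 ('b'): repeat (last at 5), move window start to 6
  Position 8 ('b'): window [6,8] length 3
  Position 9 ('f'): window [6,9] length 4 -- new best
Longest substring with no repeats: "habf" with length 4

4


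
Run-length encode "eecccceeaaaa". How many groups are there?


Input: eecccceeaaaa
Scanning for consecutive runs:
  Group 1: 'e' x 2 (positions 0-1)
  Group 2: 'c' x 4 (positions 2-5)
  Group 3: 'e' x 2 (positions 6-7)
  Group 4: 'a' x 4 (positions 8-11)
Total groups: 4

4


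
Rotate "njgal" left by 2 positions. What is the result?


Input: "njgal", rotate left by 2
First 2 characters: "nj"
Remaining characters: "gal"
Concatenate remaining + first: "gal" + "nj" = "galnj"

galnj


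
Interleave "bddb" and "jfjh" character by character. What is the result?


Interleaving "bddb" and "jfjh":
  Position 0: 'b' from first, 'j' from second => "bj"
  Position 1: 'd' from first, 'f' from second => "df"
  Position 2: 'd' from first, 'j' from second => "dj"
  Position 3: 'b' from first, 'h' from second => "bh"
Result: bjdfdjbh

bjdfdjbh


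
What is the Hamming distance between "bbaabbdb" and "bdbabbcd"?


Comparing "bbaabbdb" and "bdbabbcd" position by position:
  Position 0: 'b' vs 'b' => same
  Position 1: 'b' vs 'd' => differ
  Position 2: 'a' vs 'b' => differ
  Position 3: 'a' vs 'a' => same
  Position 4: 'b' vs 'b' => same
  Position 5: 'b' vs 'b' => same
  Position 6: 'd' vs 'c' => differ
  Position 7: 'b' vs 'd' => differ
Total differences (Hamming distance): 4

4


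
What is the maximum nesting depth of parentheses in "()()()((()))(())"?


Input: "()()()((()))(())"
Tracking depth:
  Position 0 '(': depth becomes 1
  Position 1 ')': depth becomes 0
  Position 2 '(': depth becomes 1
  Position 3 ')': depth becomes 0
  Position 4 '(': depth becomes 1
  Position 5 ')': depth becomes 0
  Position 6 '(': depth becomes 1
  Position 7 '(': depth becomes 2
  Position 8 '(': depth becomes 3
  Position 9 ')': depth becomes 2
  Position 10 ')': depth becomes 1
  Position 11 ')': depth becomes 0
  Position 12 '(': depth becomes 1
  Position 13 '(': depth becomes 2
  Position 14 ')': depth becomes 1
  Position 15 ')': depth becomes 0
Maximum depth reached: 3

3
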